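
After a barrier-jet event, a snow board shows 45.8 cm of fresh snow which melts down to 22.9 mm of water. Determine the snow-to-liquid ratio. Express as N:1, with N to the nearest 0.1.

Ratio = snow depth / SWE = 458 mm / 22.9 mm = 20.0, i.e. 20.0:1.

ratio ≈ 20.0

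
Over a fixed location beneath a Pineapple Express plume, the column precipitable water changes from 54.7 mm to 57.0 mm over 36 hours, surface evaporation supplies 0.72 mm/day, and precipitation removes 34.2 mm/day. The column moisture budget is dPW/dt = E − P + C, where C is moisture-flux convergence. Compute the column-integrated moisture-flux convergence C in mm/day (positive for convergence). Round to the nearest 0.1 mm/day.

dPW/dt = (57.0 − 54.7) mm / (36/24 day) = +1.533 mm/day.
C = dPW/dt − E + P = (+1.533) − 0.72 + 34.2 = 35.0 mm/day.

C ≈ 35.0 mm/day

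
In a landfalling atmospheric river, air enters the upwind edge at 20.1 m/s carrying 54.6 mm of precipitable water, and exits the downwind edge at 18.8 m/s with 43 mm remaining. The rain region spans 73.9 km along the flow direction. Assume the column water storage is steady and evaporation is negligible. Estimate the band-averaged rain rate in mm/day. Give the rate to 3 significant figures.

Column moisture flux per unit crosswind length is F = V × PW.
Inflow: F_in = 20.1 × 54.6 = 1097.46 mm·m/s
Outflow: F_out = 18.8 × 43 = 808.4 mm·m/s
Steady-state rate R = (F_in − F_out)/L = (1097.46 − 808.4) / 73900 m = 3.912e-03 mm/s.
R = 3.912e-03 × 3600 × 24 = 338 mm/day.

R ≈ 338 mm/day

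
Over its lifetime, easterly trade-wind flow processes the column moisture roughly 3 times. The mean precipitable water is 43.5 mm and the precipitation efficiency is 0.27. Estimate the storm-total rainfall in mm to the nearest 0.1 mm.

Each cycle deposits ε × PW = 0.27 × 43.5 = 11.745 mm.
Over 3 cycles: 3 × 11.745 = 35.2 mm.

rainfall ≈ 35.2 mm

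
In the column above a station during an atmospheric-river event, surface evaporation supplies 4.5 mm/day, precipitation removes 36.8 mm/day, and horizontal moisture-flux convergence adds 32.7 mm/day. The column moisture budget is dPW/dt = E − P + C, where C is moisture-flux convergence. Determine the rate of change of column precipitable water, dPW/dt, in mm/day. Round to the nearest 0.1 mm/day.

dPW/dt = E − P + C = 4.5 − 36.8 + (32.7) = 0.4 mm/day.

dPW/dt ≈ 0.4 mm/day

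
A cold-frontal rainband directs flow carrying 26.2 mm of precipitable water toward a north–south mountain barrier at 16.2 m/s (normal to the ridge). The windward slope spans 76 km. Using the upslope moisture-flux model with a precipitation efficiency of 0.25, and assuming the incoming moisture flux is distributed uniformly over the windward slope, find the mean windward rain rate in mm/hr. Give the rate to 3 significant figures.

R ≈ 5.03 mm/hr

Incoming column moisture flux per unit ridge length: F = V × PW = 16.2 × 26.2 = 424.44 mm·m/s.
Spread over the 76 km slope with efficiency ε = 0.25: R = ε·F/W = 0.25 × 424.44 / 76000 m = 1.396e-03 mm/s.
R = 1.396e-03 × 3600 = 5.03 mm/hr.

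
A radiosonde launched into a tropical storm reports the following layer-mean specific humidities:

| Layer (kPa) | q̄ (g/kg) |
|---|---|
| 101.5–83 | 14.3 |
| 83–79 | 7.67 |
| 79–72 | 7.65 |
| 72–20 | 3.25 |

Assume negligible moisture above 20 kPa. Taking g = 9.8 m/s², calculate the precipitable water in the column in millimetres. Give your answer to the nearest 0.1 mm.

PW ≈ 52.8 mm

Precipitable water is the column-integrated vapour mass per unit area: PW = (1/g) Σ q̄ Δp, with q in kg/kg and Δp in Pa (1 kg/m² of water = 1 mm).
Layer 101.5–83 kPa: Δp = 185 hPa = 18500 Pa, q̄ = 0.0143 kg/kg → 0.0143 × 18500 / 9.8 = 26.99 mm
Layer 83–79 kPa: Δp = 40 hPa = 4000 Pa, q̄ = 0.00767 kg/kg → 0.00767 × 4000 / 9.8 = 3.13 mm
Layer 79–72 kPa: Δp = 70 hPa = 7000 Pa, q̄ = 0.00765 kg/kg → 0.00765 × 7000 / 9.8 = 5.46 mm
Layer 72–20 kPa: Δp = 520 hPa = 52000 Pa, q̄ = 0.00325 kg/kg → 0.00325 × 52000 / 9.8 = 17.24 mm
PW = 26.99 + 3.13 + 5.46 + 17.24 = 52.82 ≈ 52.8 mm.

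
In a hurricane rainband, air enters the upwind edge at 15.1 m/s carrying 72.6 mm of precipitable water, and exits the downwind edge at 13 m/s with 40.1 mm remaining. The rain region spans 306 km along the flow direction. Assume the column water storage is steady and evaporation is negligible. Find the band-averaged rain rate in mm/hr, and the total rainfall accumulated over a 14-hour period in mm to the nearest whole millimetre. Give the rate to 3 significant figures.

R ≈ 6.76 mm/hr; total ≈ 95 mm

Column moisture flux per unit crosswind length is F = V × PW.
Inflow: F_in = 15.1 × 72.6 = 1096.26 mm·m/s
Outflow: F_out = 13 × 40.1 = 521.3 mm·m/s
Steady-state rate R = (F_in − F_out)/L = (1096.26 − 521.3) / 306000 m = 1.879e-03 mm/s.
R = 1.879e-03 × 3600 = 6.76 mm/hr.
Over 14 h: total = 6.76 × 14 = 94.64 ≈ 95 mm.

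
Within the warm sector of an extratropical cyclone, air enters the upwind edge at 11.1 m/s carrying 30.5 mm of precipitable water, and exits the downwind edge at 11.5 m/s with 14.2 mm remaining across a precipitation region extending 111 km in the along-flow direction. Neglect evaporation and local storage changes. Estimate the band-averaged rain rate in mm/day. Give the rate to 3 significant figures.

Column moisture flux per unit crosswind length is F = V × PW.
Inflow: F_in = 11.1 × 30.5 = 338.55 mm·m/s
Outflow: F_out = 11.5 × 14.2 = 163.3 mm·m/s
Steady-state rate R = (F_in − F_out)/L = (338.55 − 163.3) / 111000 m = 1.579e-03 mm/s.
R = 1.579e-03 × 3600 × 24 = 136 mm/day.

R ≈ 136 mm/day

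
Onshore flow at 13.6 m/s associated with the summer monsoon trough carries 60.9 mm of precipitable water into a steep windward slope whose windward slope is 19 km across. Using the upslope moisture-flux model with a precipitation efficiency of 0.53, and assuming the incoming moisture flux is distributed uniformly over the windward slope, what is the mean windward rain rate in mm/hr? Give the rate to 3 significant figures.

R ≈ 83.2 mm/hr

Incoming column moisture flux per unit ridge length: F = V × PW = 13.6 × 60.9 = 828.24 mm·m/s.
Spread over the 19 km slope with efficiency ε = 0.53: R = ε·F/W = 0.53 × 828.24 / 19000 m = 2.310e-02 mm/s.
R = 2.310e-02 × 3600 = 83.2 mm/hr.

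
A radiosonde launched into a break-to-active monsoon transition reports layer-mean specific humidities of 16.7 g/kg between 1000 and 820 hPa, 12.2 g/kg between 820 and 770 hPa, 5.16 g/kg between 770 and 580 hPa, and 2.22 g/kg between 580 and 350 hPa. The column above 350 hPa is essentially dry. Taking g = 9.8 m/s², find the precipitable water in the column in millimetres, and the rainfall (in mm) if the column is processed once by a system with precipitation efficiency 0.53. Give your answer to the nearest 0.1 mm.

Precipitable water is the column-integrated vapour mass per unit area: PW = (1/g) Σ q̄ Δp, with q in kg/kg and Δp in Pa (1 kg/m² of water = 1 mm).
Layer 1000–820 hPa: Δp = 180 hPa = 18000 Pa, q̄ = 0.0167 kg/kg → 0.0167 × 18000 / 9.8 = 30.67 mm
Layer 820–770 hPa: Δp = 50 hPa = 5000 Pa, q̄ = 0.0122 kg/kg → 0.0122 × 5000 / 9.8 = 6.22 mm
Layer 770–580 hPa: Δp = 190 hPa = 19000 Pa, q̄ = 0.00516 kg/kg → 0.00516 × 19000 / 9.8 = 10.00 mm
Layer 580–350 hPa: Δp = 230 hPa = 23000 Pa, q̄ = 0.00222 kg/kg → 0.00222 × 23000 / 9.8 = 5.21 mm
PW = 30.67 + 6.22 + 10.00 + 5.21 = 52.10 ≈ 52.1 mm.
Rainfall = ε × PW = 0.53 × 52.1 = 27.6 mm.

PW ≈ 52.1 mm; rainfall ≈ 27.6 mm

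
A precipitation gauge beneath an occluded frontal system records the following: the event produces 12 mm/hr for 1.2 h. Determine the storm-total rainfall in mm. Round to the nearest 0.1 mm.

total ≈ 14.4 mm

Total = Σ Rᵢ Δtᵢ = 12 × 1.2
      = 14.4 = 14.4 mm.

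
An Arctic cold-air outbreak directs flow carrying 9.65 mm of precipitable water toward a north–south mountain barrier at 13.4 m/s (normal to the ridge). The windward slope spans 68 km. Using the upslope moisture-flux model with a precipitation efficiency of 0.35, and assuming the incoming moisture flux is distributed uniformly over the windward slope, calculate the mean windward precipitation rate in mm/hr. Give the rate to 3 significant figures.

Incoming column moisture flux per unit ridge length: F = V × PW = 13.4 × 9.65 = 129.31 mm·m/s.
Spread over the 68 km slope with efficiency ε = 0.35: R = ε·F/W = 0.35 × 129.31 / 68000 m = 6.656e-04 mm/s.
R = 6.656e-04 × 3600 = 2.40 mm/hr.

R ≈ 2.40 mm/hr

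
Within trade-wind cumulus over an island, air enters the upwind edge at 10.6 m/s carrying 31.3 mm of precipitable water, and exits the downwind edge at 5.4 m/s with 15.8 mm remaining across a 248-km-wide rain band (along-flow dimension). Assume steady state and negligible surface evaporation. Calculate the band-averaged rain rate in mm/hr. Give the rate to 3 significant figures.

R ≈ 3.58 mm/hr

Column moisture flux per unit crosswind length is F = V × PW.
Inflow: F_in = 10.6 × 31.3 = 331.78 mm·m/s
Outflow: F_out = 5.4 × 15.8 = 85.32 mm·m/s
Steady-state rate R = (F_in − F_out)/L = (331.78 − 85.32) / 248000 m = 9.938e-04 mm/s.
R = 9.938e-04 × 3600 = 3.58 mm/hr.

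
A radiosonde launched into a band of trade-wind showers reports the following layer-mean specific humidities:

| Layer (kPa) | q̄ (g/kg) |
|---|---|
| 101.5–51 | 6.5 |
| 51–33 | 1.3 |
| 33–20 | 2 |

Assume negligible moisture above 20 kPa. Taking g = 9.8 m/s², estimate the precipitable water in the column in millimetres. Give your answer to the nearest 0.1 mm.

Precipitable water is the column-integrated vapour mass per unit area: PW = (1/g) Σ q̄ Δp, with q in kg/kg and Δp in Pa (1 kg/m² of water = 1 mm).
Layer 101.5–51 kPa: Δp = 505 hPa = 50500 Pa, q̄ = 0.0065 kg/kg → 0.0065 × 50500 / 9.8 = 33.49 mm
Layer 51–33 kPa: Δp = 180 hPa = 18000 Pa, q̄ = 0.0013 kg/kg → 0.0013 × 18000 / 9.8 = 2.39 mm
Layer 33–20 kPa: Δp = 130 hPa = 13000 Pa, q̄ = 0.002 kg/kg → 0.002 × 13000 / 9.8 = 2.65 mm
PW = 33.49 + 2.39 + 2.65 = 38.53 ≈ 38.5 mm.

PW ≈ 38.5 mm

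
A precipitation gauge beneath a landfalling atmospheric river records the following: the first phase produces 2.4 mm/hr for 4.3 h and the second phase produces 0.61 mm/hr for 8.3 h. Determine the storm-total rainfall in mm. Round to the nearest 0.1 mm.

total ≈ 15.4 mm

Total = Σ Rᵢ Δtᵢ = 2.4 × 4.3 + 0.61 × 8.3
      = 10.32 + 5.063 = 15.4 mm.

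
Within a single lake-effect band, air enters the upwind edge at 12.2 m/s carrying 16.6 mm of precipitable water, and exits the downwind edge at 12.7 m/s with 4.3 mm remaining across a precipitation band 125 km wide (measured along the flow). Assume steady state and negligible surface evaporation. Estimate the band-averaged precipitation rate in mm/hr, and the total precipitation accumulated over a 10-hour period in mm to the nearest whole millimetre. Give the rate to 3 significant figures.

R ≈ 4.26 mm/hr; total ≈ 43 mm

Column moisture flux per unit crosswind length is F = V × PW.
Inflow: F_in = 12.2 × 16.6 = 202.52 mm·m/s
Outflow: F_out = 12.7 × 4.3 = 54.61 mm·m/s
Steady-state rate R = (F_in − F_out)/L = (202.52 − 54.61) / 125000 m = 1.183e-03 mm/s.
R = 1.183e-03 × 3600 = 4.26 mm/hr.
Over 10 h: total = 4.26 × 10 = 42.6 ≈ 43 mm.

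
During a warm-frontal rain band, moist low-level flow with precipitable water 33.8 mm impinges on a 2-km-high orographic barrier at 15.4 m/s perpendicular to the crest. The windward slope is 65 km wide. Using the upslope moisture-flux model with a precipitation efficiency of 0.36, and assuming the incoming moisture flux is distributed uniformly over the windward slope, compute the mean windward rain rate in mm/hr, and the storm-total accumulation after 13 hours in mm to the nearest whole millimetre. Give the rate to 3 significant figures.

Incoming column moisture flux per unit ridge length: F = V × PW = 15.4 × 33.8 = 520.52 mm·m/s.
Spread over the 65 km slope with efficiency ε = 0.36: R = ε·F/W = 0.36 × 520.52 / 65000 m = 2.883e-03 mm/s.
R = 2.883e-03 × 3600 = 10.4 mm/hr.
Over 13 h: total = 10.4 × 13 = 135.2 ≈ 135 mm.

R ≈ 10.4 mm/hr; total ≈ 135 mm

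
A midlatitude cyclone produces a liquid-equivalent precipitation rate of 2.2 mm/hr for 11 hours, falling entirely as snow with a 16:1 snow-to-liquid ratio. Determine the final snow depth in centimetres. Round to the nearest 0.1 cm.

Liquid-equivalent depth = 2.2 × 11 = 24.2 mm.
Snow depth = 24.2 mm × 16 = 387.2 mm = 38.7 cm.

snow depth ≈ 38.7 cm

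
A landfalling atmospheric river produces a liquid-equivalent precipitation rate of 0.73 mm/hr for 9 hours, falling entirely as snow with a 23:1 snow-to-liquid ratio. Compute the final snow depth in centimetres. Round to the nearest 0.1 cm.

snow depth ≈ 15.1 cm

Liquid-equivalent depth = 0.73 × 9 = 6.57 mm.
Snow depth = 6.57 mm × 23 = 151.11 mm = 15.1 cm.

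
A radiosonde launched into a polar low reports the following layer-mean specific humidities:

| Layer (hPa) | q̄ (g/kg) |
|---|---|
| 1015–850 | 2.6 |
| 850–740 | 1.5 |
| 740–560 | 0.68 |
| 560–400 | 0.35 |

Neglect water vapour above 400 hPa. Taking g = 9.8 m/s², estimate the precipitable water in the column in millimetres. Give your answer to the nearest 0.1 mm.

Precipitable water is the column-integrated vapour mass per unit area: PW = (1/g) Σ q̄ Δp, with q in kg/kg and Δp in Pa (1 kg/m² of water = 1 mm).
Layer 1015–850 hPa: Δp = 165 hPa = 16500 Pa, q̄ = 0.0026 kg/kg → 0.0026 × 16500 / 9.8 = 4.38 mm
Layer 850–740 hPa: Δp = 110 hPa = 11000 Pa, q̄ = 0.0015 kg/kg → 0.0015 × 11000 / 9.8 = 1.68 mm
Layer 740–560 hPa: Δp = 180 hPa = 18000 Pa, q̄ = 0.00068 kg/kg → 0.00068 × 18000 / 9.8 = 1.25 mm
Layer 560–400 hPa: Δp = 160 hPa = 16000 Pa, q̄ = 0.00035 kg/kg → 0.00035 × 16000 / 9.8 = 0.57 mm
PW = 4.38 + 1.68 + 1.25 + 0.57 = 7.88 ≈ 7.9 mm.

PW ≈ 7.9 mm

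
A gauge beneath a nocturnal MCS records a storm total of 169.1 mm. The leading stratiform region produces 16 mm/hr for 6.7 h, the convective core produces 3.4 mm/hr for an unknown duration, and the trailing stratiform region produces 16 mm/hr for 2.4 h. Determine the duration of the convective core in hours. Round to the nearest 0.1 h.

duration ≈ 6.9 h

Known phases: 16 × 6.7 + 16 × 2.4 = 107.2 + 38.4 = 145.6 mm.
Remaining depth = 169.1 − 145.6 = 23.5 mm.
Duration = 23.5 / 3.4 = 6.9 h.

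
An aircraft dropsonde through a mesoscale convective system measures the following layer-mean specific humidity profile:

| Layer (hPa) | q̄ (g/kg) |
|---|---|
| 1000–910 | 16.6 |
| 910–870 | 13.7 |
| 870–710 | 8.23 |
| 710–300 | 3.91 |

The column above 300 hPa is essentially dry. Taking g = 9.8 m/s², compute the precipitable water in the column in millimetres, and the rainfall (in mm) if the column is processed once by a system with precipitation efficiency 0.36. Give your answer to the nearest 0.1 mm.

PW ≈ 50.6 mm; rainfall ≈ 18.2 mm

Precipitable water is the column-integrated vapour mass per unit area: PW = (1/g) Σ q̄ Δp, with q in kg/kg and Δp in Pa (1 kg/m² of water = 1 mm).
Layer 1000–910 hPa: Δp = 90 hPa = 9000 Pa, q̄ = 0.0166 kg/kg → 0.0166 × 9000 / 9.8 = 15.24 mm
Layer 910–870 hPa: Δp = 40 hPa = 4000 Pa, q̄ = 0.0137 kg/kg → 0.0137 × 4000 / 9.8 = 5.59 mm
Layer 870–710 hPa: Δp = 160 hPa = 16000 Pa, q̄ = 0.00823 kg/kg → 0.00823 × 16000 / 9.8 = 13.44 mm
Layer 710–300 hPa: Δp = 410 hPa = 41000 Pa, q̄ = 0.00391 kg/kg → 0.00391 × 41000 / 9.8 = 16.36 mm
PW = 15.24 + 5.59 + 13.44 + 16.36 = 50.63 ≈ 50.6 mm.
Rainfall = ε × PW = 0.36 × 50.6 = 18.2 mm.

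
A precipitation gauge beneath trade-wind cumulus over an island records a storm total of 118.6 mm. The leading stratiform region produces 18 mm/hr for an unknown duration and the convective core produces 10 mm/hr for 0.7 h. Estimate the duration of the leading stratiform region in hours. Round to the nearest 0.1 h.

duration ≈ 6.2 h

Known phases: 10 × 0.7 = 7 mm.
Remaining depth = 118.6 − 7 = 111.6 mm.
Duration = 111.6 / 18 = 6.2 h.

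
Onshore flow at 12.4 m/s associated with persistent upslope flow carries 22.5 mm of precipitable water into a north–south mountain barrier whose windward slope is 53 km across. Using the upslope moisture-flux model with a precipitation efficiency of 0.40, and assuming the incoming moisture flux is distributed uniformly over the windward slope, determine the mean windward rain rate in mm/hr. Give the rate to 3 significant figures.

Incoming column moisture flux per unit ridge length: F = V × PW = 12.4 × 22.5 = 279 mm·m/s.
Spread over the 53 km slope with efficiency ε = 0.40: R = ε·F/W = 0.40 × 279 / 53000 m = 2.106e-03 mm/s.
R = 2.106e-03 × 3600 = 7.58 mm/hr.

R ≈ 7.58 mm/hr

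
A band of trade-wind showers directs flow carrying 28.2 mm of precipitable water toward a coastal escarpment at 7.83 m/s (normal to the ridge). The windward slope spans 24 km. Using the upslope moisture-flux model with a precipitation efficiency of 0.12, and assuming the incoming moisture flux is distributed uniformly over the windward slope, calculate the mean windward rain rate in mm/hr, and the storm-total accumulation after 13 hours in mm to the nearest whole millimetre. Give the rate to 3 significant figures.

Incoming column moisture flux per unit ridge length: F = V × PW = 7.83 × 28.2 = 220.806 mm·m/s.
Spread over the 24 km slope with efficiency ε = 0.12: R = ε·F/W = 0.12 × 220.806 / 24000 m = 1.104e-03 mm/s.
R = 1.104e-03 × 3600 = 3.97 mm/hr.
Over 13 h: total = 3.97 × 13 = 51.61 ≈ 52 mm.

R ≈ 3.97 mm/hr; total ≈ 52 mm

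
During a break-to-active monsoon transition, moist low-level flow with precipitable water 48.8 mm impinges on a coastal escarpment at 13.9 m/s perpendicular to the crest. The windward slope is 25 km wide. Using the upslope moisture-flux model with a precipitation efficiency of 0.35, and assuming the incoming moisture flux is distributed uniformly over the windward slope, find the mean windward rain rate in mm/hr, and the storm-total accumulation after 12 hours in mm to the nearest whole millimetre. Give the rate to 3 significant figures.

R ≈ 34.2 mm/hr; total ≈ 410 mm

Incoming column moisture flux per unit ridge length: F = V × PW = 13.9 × 48.8 = 678.32 mm·m/s.
Spread over the 25 km slope with efficiency ε = 0.35: R = ε·F/W = 0.35 × 678.32 / 25000 m = 9.496e-03 mm/s.
R = 9.496e-03 × 3600 = 34.2 mm/hr.
Over 12 h: total = 34.2 × 12 = 410.4 ≈ 410 mm.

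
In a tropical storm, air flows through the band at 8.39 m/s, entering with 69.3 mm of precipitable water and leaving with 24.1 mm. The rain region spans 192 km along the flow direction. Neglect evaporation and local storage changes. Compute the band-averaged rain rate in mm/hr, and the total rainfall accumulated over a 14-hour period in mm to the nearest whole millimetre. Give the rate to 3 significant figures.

R ≈ 7.11 mm/hr; total ≈ 100 mm

Column moisture flux per unit crosswind length is F = V × PW.
Inflow: F_in = 8.39 × 69.3 = 581.427 mm·m/s
Outflow: F_out = 8.39 × 24.1 = 202.199 mm·m/s
Steady-state rate R = (F_in − F_out)/L = (581.427 − 202.199) / 192000 m = 1.975e-03 mm/s.
R = 1.975e-03 × 3600 = 7.11 mm/hr.
Over 14 h: total = 7.11 × 14 = 99.54 ≈ 100 mm.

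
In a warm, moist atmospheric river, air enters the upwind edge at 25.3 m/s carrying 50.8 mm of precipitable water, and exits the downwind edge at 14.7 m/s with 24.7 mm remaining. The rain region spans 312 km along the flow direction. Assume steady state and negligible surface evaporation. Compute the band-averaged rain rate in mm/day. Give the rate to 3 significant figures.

R ≈ 255 mm/day

Column moisture flux per unit crosswind length is F = V × PW.
Inflow: F_in = 25.3 × 50.8 = 1285.24 mm·m/s
Outflow: F_out = 14.7 × 24.7 = 363.09 mm·m/s
Steady-state rate R = (F_in − F_out)/L = (1285.24 − 363.09) / 312000 m = 2.956e-03 mm/s.
R = 2.956e-03 × 3600 × 24 = 255 mm/day.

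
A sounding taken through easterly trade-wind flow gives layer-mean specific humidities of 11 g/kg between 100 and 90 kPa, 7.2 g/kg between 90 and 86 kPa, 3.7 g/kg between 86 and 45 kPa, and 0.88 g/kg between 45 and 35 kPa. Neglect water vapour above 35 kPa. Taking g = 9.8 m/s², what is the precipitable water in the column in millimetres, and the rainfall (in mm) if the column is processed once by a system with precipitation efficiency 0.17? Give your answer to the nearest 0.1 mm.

PW ≈ 30.5 mm; rainfall ≈ 5.2 mm

Precipitable water is the column-integrated vapour mass per unit area: PW = (1/g) Σ q̄ Δp, with q in kg/kg and Δp in Pa (1 kg/m² of water = 1 mm).
Layer 100–90 kPa: Δp = 100 hPa = 10000 Pa, q̄ = 0.011 kg/kg → 0.011 × 10000 / 9.8 = 11.22 mm
Layer 90–86 kPa: Δp = 40 hPa = 4000 Pa, q̄ = 0.0072 kg/kg → 0.0072 × 4000 / 9.8 = 2.94 mm
Layer 86–45 kPa: Δp = 410 hPa = 41000 Pa, q̄ = 0.0037 kg/kg → 0.0037 × 41000 / 9.8 = 15.48 mm
Layer 45–35 kPa: Δp = 100 hPa = 10000 Pa, q̄ = 0.00088 kg/kg → 0.00088 × 10000 / 9.8 = 0.90 mm
PW = 11.22 + 2.94 + 15.48 + 0.90 = 30.54 ≈ 30.5 mm.
Rainfall = ε × PW = 0.17 × 30.5 = 5.2 mm.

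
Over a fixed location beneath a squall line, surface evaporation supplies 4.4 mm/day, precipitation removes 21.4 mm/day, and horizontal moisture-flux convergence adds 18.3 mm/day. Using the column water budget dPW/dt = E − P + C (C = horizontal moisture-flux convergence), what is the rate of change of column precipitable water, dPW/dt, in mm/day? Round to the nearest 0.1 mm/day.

dPW/dt = E − P + C = 4.4 − 21.4 + (18.3) = 1.3 mm/day.

dPW/dt ≈ 1.3 mm/day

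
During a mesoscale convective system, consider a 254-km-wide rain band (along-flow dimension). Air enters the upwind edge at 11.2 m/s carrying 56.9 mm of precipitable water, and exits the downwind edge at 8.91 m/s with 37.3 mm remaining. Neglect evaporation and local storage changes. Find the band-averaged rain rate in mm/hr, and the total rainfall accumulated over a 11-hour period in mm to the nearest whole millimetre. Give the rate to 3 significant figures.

Column moisture flux per unit crosswind length is F = V × PW.
Inflow: F_in = 11.2 × 56.9 = 637.28 mm·m/s
Outflow: F_out = 8.91 × 37.3 = 332.343 mm·m/s
Steady-state rate R = (F_in − F_out)/L = (637.28 − 332.343) / 254000 m = 1.201e-03 mm/s.
R = 1.201e-03 × 3600 = 4.32 mm/hr.
Over 11 h: total = 4.32 × 11 = 47.52 ≈ 48 mm.

R ≈ 4.32 mm/hr; total ≈ 48 mm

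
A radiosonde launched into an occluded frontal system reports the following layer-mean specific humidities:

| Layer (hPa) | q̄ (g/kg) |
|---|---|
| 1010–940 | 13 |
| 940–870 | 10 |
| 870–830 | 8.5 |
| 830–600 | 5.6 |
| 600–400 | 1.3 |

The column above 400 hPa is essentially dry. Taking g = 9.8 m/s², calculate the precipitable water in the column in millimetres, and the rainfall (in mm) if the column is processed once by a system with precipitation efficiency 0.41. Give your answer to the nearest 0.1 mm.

PW ≈ 35.7 mm; rainfall ≈ 14.6 mm

Precipitable water is the column-integrated vapour mass per unit area: PW = (1/g) Σ q̄ Δp, with q in kg/kg and Δp in Pa (1 kg/m² of water = 1 mm).
Layer 1010–940 hPa: Δp = 70 hPa = 7000 Pa, q̄ = 0.013 kg/kg → 0.013 × 7000 / 9.8 = 9.29 mm
Layer 940–870 hPa: Δp = 70 hPa = 7000 Pa, q̄ = 0.01 kg/kg → 0.01 × 7000 / 9.8 = 7.14 mm
Layer 870–830 hPa: Δp = 40 hPa = 4000 Pa, q̄ = 0.0085 kg/kg → 0.0085 × 4000 / 9.8 = 3.47 mm
Layer 830–600 hPa: Δp = 230 hPa = 23000 Pa, q̄ = 0.0056 kg/kg → 0.0056 × 23000 / 9.8 = 13.14 mm
Layer 600–400 hPa: Δp = 200 hPa = 20000 Pa, q̄ = 0.0013 kg/kg → 0.0013 × 20000 / 9.8 = 2.65 mm
PW = 9.29 + 7.14 + 3.47 + 13.14 + 2.65 = 35.69 ≈ 35.7 mm.
Rainfall = ε × PW = 0.41 × 35.7 = 14.6 mm.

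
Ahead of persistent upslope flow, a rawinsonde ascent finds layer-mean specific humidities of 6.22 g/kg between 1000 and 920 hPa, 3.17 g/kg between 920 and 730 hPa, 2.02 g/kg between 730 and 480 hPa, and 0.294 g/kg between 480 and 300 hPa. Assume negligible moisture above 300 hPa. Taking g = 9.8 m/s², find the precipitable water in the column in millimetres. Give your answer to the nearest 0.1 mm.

PW ≈ 16.9 mm

Precipitable water is the column-integrated vapour mass per unit area: PW = (1/g) Σ q̄ Δp, with q in kg/kg and Δp in Pa (1 kg/m² of water = 1 mm).
Layer 1000–920 hPa: Δp = 80 hPa = 8000 Pa, q̄ = 0.00622 kg/kg → 0.00622 × 8000 / 9.8 = 5.08 mm
Layer 920–730 hPa: Δp = 190 hPa = 19000 Pa, q̄ = 0.00317 kg/kg → 0.00317 × 19000 / 9.8 = 6.15 mm
Layer 730–480 hPa: Δp = 250 hPa = 25000 Pa, q̄ = 0.00202 kg/kg → 0.00202 × 25000 / 9.8 = 5.15 mm
Layer 480–300 hPa: Δp = 180 hPa = 18000 Pa, q̄ = 0.000294 kg/kg → 0.000294 × 18000 / 9.8 = 0.54 mm
PW = 5.08 + 6.15 + 5.15 + 0.54 = 16.92 ≈ 16.9 mm.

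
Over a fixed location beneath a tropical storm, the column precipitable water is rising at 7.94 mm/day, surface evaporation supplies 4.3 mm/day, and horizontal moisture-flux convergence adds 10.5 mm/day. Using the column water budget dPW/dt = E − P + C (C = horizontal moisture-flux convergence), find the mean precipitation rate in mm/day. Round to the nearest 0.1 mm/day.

P ≈ 6.9 mm/day

dPW/dt = +7.94 mm/day.
P = E + C − dPW/dt = 4.3 + (10.5) − (+7.94) = 6.9 mm/day.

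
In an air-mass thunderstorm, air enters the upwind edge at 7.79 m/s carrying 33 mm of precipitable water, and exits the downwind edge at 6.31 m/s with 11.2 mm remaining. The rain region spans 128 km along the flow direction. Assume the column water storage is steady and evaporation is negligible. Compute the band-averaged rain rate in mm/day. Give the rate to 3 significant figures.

R ≈ 126 mm/day

Column moisture flux per unit crosswind length is F = V × PW.
Inflow: F_in = 7.79 × 33 = 257.07 mm·m/s
Outflow: F_out = 6.31 × 11.2 = 70.672 mm·m/s
Steady-state rate R = (F_in − F_out)/L = (257.07 − 70.672) / 128000 m = 1.456e-03 mm/s.
R = 1.456e-03 × 3600 × 24 = 126 mm/day.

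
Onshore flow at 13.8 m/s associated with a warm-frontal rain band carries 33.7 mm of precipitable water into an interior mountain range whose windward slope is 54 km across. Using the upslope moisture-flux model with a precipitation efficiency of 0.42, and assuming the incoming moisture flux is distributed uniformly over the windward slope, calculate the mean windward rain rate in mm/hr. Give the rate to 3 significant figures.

Incoming column moisture flux per unit ridge length: F = V × PW = 13.8 × 33.7 = 465.06 mm·m/s.
Spread over the 54 km slope with efficiency ε = 0.42: R = ε·F/W = 0.42 × 465.06 / 54000 m = 3.617e-03 mm/s.
R = 3.617e-03 × 3600 = 13.0 mm/hr.

R ≈ 13.0 mm/hr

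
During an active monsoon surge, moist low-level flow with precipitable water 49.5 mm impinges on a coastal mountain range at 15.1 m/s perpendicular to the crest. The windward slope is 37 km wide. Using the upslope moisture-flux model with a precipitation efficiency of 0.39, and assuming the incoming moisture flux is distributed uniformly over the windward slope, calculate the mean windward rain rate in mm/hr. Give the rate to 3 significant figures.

Incoming column moisture flux per unit ridge length: F = V × PW = 15.1 × 49.5 = 747.45 mm·m/s.
Spread over the 37 km slope with efficiency ε = 0.39: R = ε·F/W = 0.39 × 747.45 / 37000 m = 7.879e-03 mm/s.
R = 7.879e-03 × 3600 = 28.4 mm/hr.

R ≈ 28.4 mm/hr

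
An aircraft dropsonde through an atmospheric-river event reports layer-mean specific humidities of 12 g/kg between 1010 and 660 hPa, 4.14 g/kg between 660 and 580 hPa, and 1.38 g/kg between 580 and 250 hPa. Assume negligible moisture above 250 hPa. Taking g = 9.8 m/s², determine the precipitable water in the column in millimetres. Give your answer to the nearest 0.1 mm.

Precipitable water is the column-integrated vapour mass per unit area: PW = (1/g) Σ q̄ Δp, with q in kg/kg and Δp in Pa (1 kg/m² of water = 1 mm).
Layer 1010–660 hPa: Δp = 350 hPa = 35000 Pa, q̄ = 0.012 kg/kg → 0.012 × 35000 / 9.8 = 42.86 mm
Layer 660–580 hPa: Δp = 80 hPa = 8000 Pa, q̄ = 0.00414 kg/kg → 0.00414 × 8000 / 9.8 = 3.38 mm
Layer 580–250 hPa: Δp = 330 hPa = 33000 Pa, q̄ = 0.00138 kg/kg → 0.00138 × 33000 / 9.8 = 4.65 mm
PW = 42.86 + 3.38 + 4.65 = 50.89 ≈ 50.9 mm.

PW ≈ 50.9 mm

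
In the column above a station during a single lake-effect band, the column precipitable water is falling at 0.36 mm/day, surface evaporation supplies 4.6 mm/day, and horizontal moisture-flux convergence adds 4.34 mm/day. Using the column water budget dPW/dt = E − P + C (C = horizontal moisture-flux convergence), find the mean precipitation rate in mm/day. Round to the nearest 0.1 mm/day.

P ≈ 9.3 mm/day

dPW/dt = -0.36 mm/day.
P = E + C − dPW/dt = 4.6 + (4.34) − (-0.36) = 9.3 mm/day.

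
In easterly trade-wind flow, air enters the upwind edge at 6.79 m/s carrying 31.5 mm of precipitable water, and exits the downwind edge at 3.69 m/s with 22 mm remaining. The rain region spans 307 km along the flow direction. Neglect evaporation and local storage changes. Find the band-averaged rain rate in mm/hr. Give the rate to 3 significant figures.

R ≈ 1.56 mm/hr

Column moisture flux per unit crosswind length is F = V × PW.
Inflow: F_in = 6.79 × 31.5 = 213.885 mm·m/s
Outflow: F_out = 3.69 × 22 = 81.18 mm·m/s
Steady-state rate R = (F_in − F_out)/L = (213.885 − 81.18) / 307000 m = 4.323e-04 mm/s.
R = 4.323e-04 × 3600 = 1.56 mm/hr.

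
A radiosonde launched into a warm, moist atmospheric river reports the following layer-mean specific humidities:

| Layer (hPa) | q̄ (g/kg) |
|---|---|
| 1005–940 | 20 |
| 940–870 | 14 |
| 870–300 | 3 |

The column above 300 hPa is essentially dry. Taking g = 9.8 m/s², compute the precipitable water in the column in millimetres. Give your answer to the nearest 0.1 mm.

PW ≈ 40.7 mm

Precipitable water is the column-integrated vapour mass per unit area: PW = (1/g) Σ q̄ Δp, with q in kg/kg and Δp in Pa (1 kg/m² of water = 1 mm).
Layer 1005–940 hPa: Δp = 65 hPa = 6500 Pa, q̄ = 0.02 kg/kg → 0.02 × 6500 / 9.8 = 13.27 mm
Layer 940–870 hPa: Δp = 70 hPa = 7000 Pa, q̄ = 0.014 kg/kg → 0.014 × 7000 / 9.8 = 10.00 mm
Layer 870–300 hPa: Δp = 570 hPa = 57000 Pa, q̄ = 0.003 kg/kg → 0.003 × 57000 / 9.8 = 17.45 mm
PW = 13.27 + 10.00 + 17.45 = 40.72 ≈ 40.7 mm.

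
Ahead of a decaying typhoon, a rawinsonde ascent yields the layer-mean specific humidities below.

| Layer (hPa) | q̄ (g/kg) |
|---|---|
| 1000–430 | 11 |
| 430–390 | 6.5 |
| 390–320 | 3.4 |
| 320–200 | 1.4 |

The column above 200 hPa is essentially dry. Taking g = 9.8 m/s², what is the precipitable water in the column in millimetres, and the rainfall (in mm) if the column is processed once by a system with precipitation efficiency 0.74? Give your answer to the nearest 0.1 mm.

Precipitable water is the column-integrated vapour mass per unit area: PW = (1/g) Σ q̄ Δp, with q in kg/kg and Δp in Pa (1 kg/m² of water = 1 mm).
Layer 1000–430 hPa: Δp = 570 hPa = 57000 Pa, q̄ = 0.011 kg/kg → 0.011 × 57000 / 9.8 = 63.98 mm
Layer 430–390 hPa: Δp = 40 hPa = 4000 Pa, q̄ = 0.0065 kg/kg → 0.0065 × 4000 / 9.8 = 2.65 mm
Layer 390–320 hPa: Δp = 70 hPa = 7000 Pa, q̄ = 0.0034 kg/kg → 0.0034 × 7000 / 9.8 = 2.43 mm
Layer 320–200 hPa: Δp = 120 hPa = 12000 Pa, q̄ = 0.0014 kg/kg → 0.0014 × 12000 / 9.8 = 1.71 mm
PW = 63.98 + 2.65 + 2.43 + 1.71 = 70.77 ≈ 70.8 mm.
Rainfall = ε × PW = 0.74 × 70.8 = 52.4 mm.

PW ≈ 70.8 mm; rainfall ≈ 52.4 mm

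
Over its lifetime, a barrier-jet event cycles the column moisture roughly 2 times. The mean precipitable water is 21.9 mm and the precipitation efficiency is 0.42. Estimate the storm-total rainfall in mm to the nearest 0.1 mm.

rainfall ≈ 18.4 mm

Each cycle deposits ε × PW = 0.42 × 21.9 = 9.198 mm.
Over 2 cycles: 2 × 9.198 = 18.4 mm.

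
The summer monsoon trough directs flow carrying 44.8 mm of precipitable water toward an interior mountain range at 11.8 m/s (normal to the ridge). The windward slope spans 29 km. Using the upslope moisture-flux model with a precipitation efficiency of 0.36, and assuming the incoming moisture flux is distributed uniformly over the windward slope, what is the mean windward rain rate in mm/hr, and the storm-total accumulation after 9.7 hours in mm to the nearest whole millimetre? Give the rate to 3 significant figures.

R ≈ 23.6 mm/hr; total ≈ 229 mm

Incoming column moisture flux per unit ridge length: F = V × PW = 11.8 × 44.8 = 528.64 mm·m/s.
Spread over the 29 km slope with efficiency ε = 0.36: R = ε·F/W = 0.36 × 528.64 / 29000 m = 6.562e-03 mm/s.
R = 6.562e-03 × 3600 = 23.6 mm/hr.
Over 9.7 h: total = 23.6 × 9.7 = 228.92 ≈ 229 mm.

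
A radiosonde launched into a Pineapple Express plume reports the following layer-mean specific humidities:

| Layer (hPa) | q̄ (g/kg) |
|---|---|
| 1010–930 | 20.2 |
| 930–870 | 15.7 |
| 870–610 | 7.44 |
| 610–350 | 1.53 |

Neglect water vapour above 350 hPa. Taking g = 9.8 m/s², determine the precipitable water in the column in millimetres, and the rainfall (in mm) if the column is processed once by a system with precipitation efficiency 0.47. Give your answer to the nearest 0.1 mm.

Precipitable water is the column-integrated vapour mass per unit area: PW = (1/g) Σ q̄ Δp, with q in kg/kg and Δp in Pa (1 kg/m² of water = 1 mm).
Layer 1010–930 hPa: Δp = 80 hPa = 8000 Pa, q̄ = 0.0202 kg/kg → 0.0202 × 8000 / 9.8 = 16.49 mm
Layer 930–870 hPa: Δp = 60 hPa = 6000 Pa, q̄ = 0.0157 kg/kg → 0.0157 × 6000 / 9.8 = 9.61 mm
Layer 870–610 hPa: Δp = 260 hPa = 26000 Pa, q̄ = 0.00744 kg/kg → 0.00744 × 26000 / 9.8 = 19.74 mm
Layer 610–350 hPa: Δp = 260 hPa = 26000 Pa, q̄ = 0.00153 kg/kg → 0.00153 × 26000 / 9.8 = 4.06 mm
PW = 16.49 + 9.61 + 19.74 + 4.06 = 49.90 ≈ 49.9 mm.
Rainfall = ε × PW = 0.47 × 49.9 = 23.5 mm.

PW ≈ 49.9 mm; rainfall ≈ 23.5 mm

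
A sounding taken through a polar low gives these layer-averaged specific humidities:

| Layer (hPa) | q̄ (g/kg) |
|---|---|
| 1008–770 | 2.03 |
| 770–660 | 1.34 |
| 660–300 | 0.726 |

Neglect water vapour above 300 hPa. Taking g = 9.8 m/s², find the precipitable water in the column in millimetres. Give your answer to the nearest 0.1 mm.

Precipitable water is the column-integrated vapour mass per unit area: PW = (1/g) Σ q̄ Δp, with q in kg/kg and Δp in Pa (1 kg/m² of water = 1 mm).
Layer 1008–770 hPa: Δp = 238 hPa = 23800 Pa, q̄ = 0.00203 kg/kg → 0.00203 × 23800 / 9.8 = 4.93 mm
Layer 770–660 hPa: Δp = 110 hPa = 11000 Pa, q̄ = 0.00134 kg/kg → 0.00134 × 11000 / 9.8 = 1.50 mm
Layer 660–300 hPa: Δp = 360 hPa = 36000 Pa, q̄ = 0.000726 kg/kg → 0.000726 × 36000 / 9.8 = 2.67 mm
PW = 4.93 + 1.50 + 2.67 = 9.10 ≈ 9.1 mm.

PW ≈ 9.1 mm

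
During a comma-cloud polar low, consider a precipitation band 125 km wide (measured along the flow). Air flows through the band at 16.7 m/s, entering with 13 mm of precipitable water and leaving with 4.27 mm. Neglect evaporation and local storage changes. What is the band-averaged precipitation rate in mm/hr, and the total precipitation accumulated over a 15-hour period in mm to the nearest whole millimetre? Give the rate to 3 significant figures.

R ≈ 4.20 mm/hr; total ≈ 63 mm

Column moisture flux per unit crosswind length is F = V × PW.
Inflow: F_in = 16.7 × 13 = 217.1 mm·m/s
Outflow: F_out = 16.7 × 4.27 = 71.309 mm·m/s
Steady-state rate R = (F_in − F_out)/L = (217.1 − 71.309) / 125000 m = 1.166e-03 mm/s.
R = 1.166e-03 × 3600 = 4.20 mm/hr.
Over 15 h: total = 4.20 × 15 = 63 mm.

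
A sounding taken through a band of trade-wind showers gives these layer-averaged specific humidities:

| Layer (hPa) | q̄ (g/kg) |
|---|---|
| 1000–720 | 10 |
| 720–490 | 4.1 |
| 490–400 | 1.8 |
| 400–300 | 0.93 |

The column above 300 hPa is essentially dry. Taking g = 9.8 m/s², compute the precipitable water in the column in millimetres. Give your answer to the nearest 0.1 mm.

PW ≈ 40.8 mm

Precipitable water is the column-integrated vapour mass per unit area: PW = (1/g) Σ q̄ Δp, with q in kg/kg and Δp in Pa (1 kg/m² of water = 1 mm).
Layer 1000–720 hPa: Δp = 280 hPa = 28000 Pa, q̄ = 0.01 kg/kg → 0.01 × 28000 / 9.8 = 28.57 mm
Layer 720–490 hPa: Δp = 230 hPa = 23000 Pa, q̄ = 0.0041 kg/kg → 0.0041 × 23000 / 9.8 = 9.62 mm
Layer 490–400 hPa: Δp = 90 hPa = 9000 Pa, q̄ = 0.0018 kg/kg → 0.0018 × 9000 / 9.8 = 1.65 mm
Layer 400–300 hPa: Δp = 100 hPa = 10000 Pa, q̄ = 0.00093 kg/kg → 0.00093 × 10000 / 9.8 = 0.95 mm
PW = 28.57 + 9.62 + 1.65 + 0.95 = 40.79 ≈ 40.8 mm.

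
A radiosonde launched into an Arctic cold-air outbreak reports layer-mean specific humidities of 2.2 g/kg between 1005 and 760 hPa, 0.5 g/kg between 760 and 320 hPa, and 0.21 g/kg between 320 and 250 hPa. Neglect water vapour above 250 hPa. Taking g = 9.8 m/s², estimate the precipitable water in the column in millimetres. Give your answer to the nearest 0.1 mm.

Precipitable water is the column-integrated vapour mass per unit area: PW = (1/g) Σ q̄ Δp, with q in kg/kg and Δp in Pa (1 kg/m² of water = 1 mm).
Layer 1005–760 hPa: Δp = 245 hPa = 24500 Pa, q̄ = 0.0022 kg/kg → 0.0022 × 24500 / 9.8 = 5.50 mm
Layer 760–320 hPa: Δp = 440 hPa = 44000 Pa, q̄ = 0.0005 kg/kg → 0.0005 × 44000 / 9.8 = 2.24 mm
Layer 320–250 hPa: Δp = 70 hPa = 7000 Pa, q̄ = 0.00021 kg/kg → 0.00021 × 7000 / 9.8 = 0.15 mm
PW = 5.50 + 2.24 + 0.15 = 7.89 ≈ 7.9 mm.

PW ≈ 7.9 mm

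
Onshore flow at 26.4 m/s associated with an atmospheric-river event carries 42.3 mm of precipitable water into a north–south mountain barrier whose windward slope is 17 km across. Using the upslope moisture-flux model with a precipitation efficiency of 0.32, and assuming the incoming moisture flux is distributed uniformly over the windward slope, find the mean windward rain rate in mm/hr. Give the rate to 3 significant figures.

Incoming column moisture flux per unit ridge length: F = V × PW = 26.4 × 42.3 = 1116.72 mm·m/s.
Spread over the 17 km slope with efficiency ε = 0.32: R = ε·F/W = 0.32 × 1116.72 / 17000 m = 2.102e-02 mm/s.
R = 2.102e-02 × 3600 = 75.7 mm/hr.

R ≈ 75.7 mm/hr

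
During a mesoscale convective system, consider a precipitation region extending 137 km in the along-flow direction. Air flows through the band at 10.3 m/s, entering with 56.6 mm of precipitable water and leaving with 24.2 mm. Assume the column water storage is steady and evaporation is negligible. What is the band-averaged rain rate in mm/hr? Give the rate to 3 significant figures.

Column moisture flux per unit crosswind length is F = V × PW.
Inflow: F_in = 10.3 × 56.6 = 582.98 mm·m/s
Outflow: F_out = 10.3 × 24.2 = 249.26 mm·m/s
Steady-state rate R = (F_in − F_out)/L = (582.98 − 249.26) / 137000 m = 2.436e-03 mm/s.
R = 2.436e-03 × 3600 = 8.77 mm/hr.

R ≈ 8.77 mm/hr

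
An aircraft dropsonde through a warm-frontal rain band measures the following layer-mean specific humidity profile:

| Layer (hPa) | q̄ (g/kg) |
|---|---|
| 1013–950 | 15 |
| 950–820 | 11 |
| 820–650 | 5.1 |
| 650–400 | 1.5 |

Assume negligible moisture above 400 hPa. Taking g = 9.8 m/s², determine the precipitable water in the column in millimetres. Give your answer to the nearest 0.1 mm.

PW ≈ 36.9 mm

Precipitable water is the column-integrated vapour mass per unit area: PW = (1/g) Σ q̄ Δp, with q in kg/kg and Δp in Pa (1 kg/m² of water = 1 mm).
Layer 1013–950 hPa: Δp = 63 hPa = 6300 Pa, q̄ = 0.015 kg/kg → 0.015 × 6300 / 9.8 = 9.64 mm
Layer 950–820 hPa: Δp = 130 hPa = 13000 Pa, q̄ = 0.011 kg/kg → 0.011 × 13000 / 9.8 = 14.59 mm
Layer 820–650 hPa: Δp = 170 hPa = 17000 Pa, q̄ = 0.0051 kg/kg → 0.0051 × 17000 / 9.8 = 8.85 mm
Layer 650–400 hPa: Δp = 250 hPa = 25000 Pa, q̄ = 0.0015 kg/kg → 0.0015 × 25000 / 9.8 = 3.83 mm
PW = 9.64 + 14.59 + 8.85 + 3.83 = 36.91 ≈ 36.9 mm.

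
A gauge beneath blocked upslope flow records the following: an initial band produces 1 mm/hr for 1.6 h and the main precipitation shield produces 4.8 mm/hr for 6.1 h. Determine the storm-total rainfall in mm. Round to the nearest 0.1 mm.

total ≈ 30.9 mm

Total = Σ Rᵢ Δtᵢ = 1 × 1.6 + 4.8 × 6.1
      = 1.6 + 29.28 = 30.9 mm.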